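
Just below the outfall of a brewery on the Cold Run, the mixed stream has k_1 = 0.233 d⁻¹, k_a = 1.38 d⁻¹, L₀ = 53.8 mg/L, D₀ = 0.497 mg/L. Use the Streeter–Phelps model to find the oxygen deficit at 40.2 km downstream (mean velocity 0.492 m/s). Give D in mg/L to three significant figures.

Travel time t = x/v = 40.2 km / (0.492 m/s) = 40200 m / 0.492 m/s = 81710 s = 0.9457 d.
k_1 L₀/(k_a−k_1) = 0.233×53.8/(1.38−0.233) = 12.54/1.147 = 10.93 mg/L.
e^(−k_1 t) = e^(−0.233×0.9457) = 0.8022; e^(−k_a t) = e^(−1.38×0.9457) = 0.2712.
D = 10.93 × (0.8022 − 0.2712) + 0.497 × 0.2712 = 5.804 + 0.1348 = 5.939 mg/L.

D ≈ 5.94 mg/L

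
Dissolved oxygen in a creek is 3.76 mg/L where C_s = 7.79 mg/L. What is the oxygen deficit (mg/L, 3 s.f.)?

D ≈ 4.03 mg/L

D = C_s − C = 7.79 − 3.76 = 4.03 mg/L.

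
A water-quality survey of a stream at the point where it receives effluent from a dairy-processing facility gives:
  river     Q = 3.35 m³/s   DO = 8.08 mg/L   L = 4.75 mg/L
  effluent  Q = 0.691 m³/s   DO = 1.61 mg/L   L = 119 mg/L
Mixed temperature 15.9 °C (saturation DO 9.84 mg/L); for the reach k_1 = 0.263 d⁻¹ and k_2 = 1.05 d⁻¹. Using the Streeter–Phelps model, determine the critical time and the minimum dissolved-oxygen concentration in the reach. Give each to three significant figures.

Mixed DO = (3.35×8.08 + 0.691×1.61)/(3.35+0.691) = 28.18/4.041 = 6.974 mg/L.
Mixed L₀ = (3.35×4.75 + 0.691×119)/(4.041) = 98.14/4.041 = 24.29 mg/L.
Initial deficit D₀ = C_s − DO₀ = 9.84 − 6.974 = 2.866 mg/L.
t_c = (1/0.7870) ln[(1.05/0.263)(1 − 2.866×0.7870/(0.263×24.29))] = 1.271 × ln(2.582) = 1.205 d.
D_c = (0.263/1.05) × 24.29 × e^(−0.263×1.205) = 0.2505 × 24.29 × 0.7283 = 4.430 mg/L.
Minimum DO = 9.84 − 4.430 = 5.410 mg/L.

t_c ≈ 1.21 d; minimum DO ≈ 5.41 mg/L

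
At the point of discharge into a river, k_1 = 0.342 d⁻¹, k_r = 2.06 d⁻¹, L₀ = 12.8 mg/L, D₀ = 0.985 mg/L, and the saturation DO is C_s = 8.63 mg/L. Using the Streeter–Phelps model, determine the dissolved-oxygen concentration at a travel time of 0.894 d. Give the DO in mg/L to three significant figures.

k_1 L₀/(k_r−k_1) = 0.342×12.8/(2.06−0.342) = 4.378/1.718 = 2.548 mg/L.
e^(−k_1 t) = e^(−0.342×0.8940) = 0.7366; e^(−k_r t) = e^(−2.06×0.8940) = 0.1586.
D = 2.548 × (0.7366 − 0.1586) + 0.985 × 0.1586 = 1.473 + 0.1562 = 1.629 mg/L.
DO = C_s − D = 8.63 − 1.629 = 7.001 mg/L.

DO ≈ 7.00 mg/L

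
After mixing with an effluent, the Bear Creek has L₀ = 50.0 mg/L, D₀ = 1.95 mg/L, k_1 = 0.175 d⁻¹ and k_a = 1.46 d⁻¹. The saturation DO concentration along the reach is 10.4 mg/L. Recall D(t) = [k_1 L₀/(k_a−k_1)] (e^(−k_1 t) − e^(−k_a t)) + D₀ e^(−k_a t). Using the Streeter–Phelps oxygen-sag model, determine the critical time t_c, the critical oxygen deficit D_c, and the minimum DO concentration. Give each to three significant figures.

t_c ≈ 1.39 d; D_c ≈ 4.70 mg/L; min DO ≈ 5.70 mg/L

With k_a/k_1 = 8.343 and 1 − D₀(k_a−k_1)/(k_1 L₀) = 0.7136,
t_c = ln(8.343 × 0.7136) / (1.46 − 0.175) = ln(5.954) / 1.285 = 1.784/1.285 = 1.388 d.
L(t_c) = L₀ e^(−k_1 t_c) = 50.0 × 0.7843 = 39.22 mg/L, and at the critical point k_a D_c = k_1 L, so D_c = (0.175/1.46) × 39.22 = 4.700 mg/L.
Minimum DO = C_s − D_c = 10.4 − 4.700 = 5.700 mg/L.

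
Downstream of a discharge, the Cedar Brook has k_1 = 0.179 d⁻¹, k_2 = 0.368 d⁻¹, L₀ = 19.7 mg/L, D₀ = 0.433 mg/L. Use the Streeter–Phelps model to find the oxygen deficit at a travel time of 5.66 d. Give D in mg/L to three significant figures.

k_1 L₀/(k_2−k_1) = 0.179×19.7/(0.368−0.179) = 3.526/0.1890 = 18.66 mg/L.
e^(−k_1 t) = e^(−0.179×5.660) = 0.3631; e^(−k_2 t) = e^(−0.368×5.660) = 0.1246.
D = 18.66 × (0.3631 − 0.1246) + 0.433 × 0.1246 = 4.450 + 0.05394 = 4.504 mg/L.

D ≈ 4.50 mg/L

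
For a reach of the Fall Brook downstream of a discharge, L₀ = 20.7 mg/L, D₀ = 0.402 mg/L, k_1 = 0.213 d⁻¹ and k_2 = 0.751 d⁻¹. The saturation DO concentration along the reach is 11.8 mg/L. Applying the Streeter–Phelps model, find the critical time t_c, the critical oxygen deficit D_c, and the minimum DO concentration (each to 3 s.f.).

At the critical point dD/dt = 0, so k_1 L₀ e^(−k_1 t) = k_2 D. Substituting D(t) from the Streeter–Phelps equation and solving for t gives
t_c = ln[(k_2/k_1)(1 − D₀(k_2−k_1)/(k_1 L₀))] / (k_2−k_1).
Here k_2−k_1 = 0.5380 d⁻¹ and 1 − D₀(k_2−k_1)/(k_1 L₀) = 1 − 0.402×0.5380/(0.213×20.7) = 0.9509, so
t_c = ln(3.526 × 0.9509) / 0.5380 = 1.210 / 0.5380 = 2.249 d.
L(t_c) = L₀ e^(−k_1 t_c) = 20.7 × 0.6194 = 12.82 mg/L, and at the critical point k_2 D_c = k_1 L, so D_c = (0.213/0.751) × 12.82 = 3.637 mg/L.
Minimum DO = C_s − D_c = 11.8 − 3.637 = 8.163 mg/L.

t_c ≈ 2.25 d; D_c ≈ 3.64 mg/L; min DO ≈ 8.16 mg/L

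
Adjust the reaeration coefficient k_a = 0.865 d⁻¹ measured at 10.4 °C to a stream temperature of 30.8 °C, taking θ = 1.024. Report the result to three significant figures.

k_a(T₂) = k_a(T₁) · θ^(T₂−T₁) = 0.865 × 1.024^(30.8−10.4)
= 0.865 × 1.024^20.4 = 0.865 × 1.622 = 1.403 d⁻¹.

k_a ≈ 1.40 d⁻¹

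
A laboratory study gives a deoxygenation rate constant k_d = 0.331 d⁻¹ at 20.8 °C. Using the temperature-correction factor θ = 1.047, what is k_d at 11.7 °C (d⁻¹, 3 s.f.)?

k_d ≈ 0.218 d⁻¹

k_d(T₂) = k_d(T₁) · θ^(T₂−T₁) = 0.331 × 1.047^(11.7−20.8)
= 0.331 × 1.047^-9.10 = 0.331 × 0.6584 = 0.2179 d⁻¹.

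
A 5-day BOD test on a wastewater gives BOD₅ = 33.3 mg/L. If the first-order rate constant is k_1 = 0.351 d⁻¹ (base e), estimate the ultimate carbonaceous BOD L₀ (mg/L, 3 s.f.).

L₀ ≈ 40.3 mg/L

BOD₅ = L₀(1 − e^(−5k_1)) ⇒ L₀ = BOD₅ / (1 − e^(−5×0.351))
= 33.3 / (1 − 0.1729) = 33.3 / 0.8271 = 40.26 mg/L.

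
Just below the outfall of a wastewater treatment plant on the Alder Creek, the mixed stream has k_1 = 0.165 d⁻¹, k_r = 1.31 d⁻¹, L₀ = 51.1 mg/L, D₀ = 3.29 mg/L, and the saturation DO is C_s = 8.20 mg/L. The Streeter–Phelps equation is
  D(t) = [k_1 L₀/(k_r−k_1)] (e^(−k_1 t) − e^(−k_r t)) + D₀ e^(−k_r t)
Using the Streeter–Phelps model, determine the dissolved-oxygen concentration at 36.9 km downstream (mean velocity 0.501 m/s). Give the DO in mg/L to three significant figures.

DO ≈ 3.14 mg/L

Travel time t = x/v = 36.9 km / (0.501 m/s) = 36900 m / 0.501 m/s = 73650 s = 0.8525 d.
k_1 L₀/(k_r−k_1) = 0.165×51.1/(1.31−0.165) = 8.431/1.145 = 7.364 mg/L.
e^(−k_1 t) = e^(−0.165×0.8525) = 0.8688; e^(−k_r t) = e^(−1.31×0.8525) = 0.3274.
D = 7.364 × (0.8688 − 0.3274) + 3.29 × 0.3274 = 3.987 + 1.077 = 5.064 mg/L.
DO = C_s − D = 8.20 − 5.064 = 3.136 mg/L.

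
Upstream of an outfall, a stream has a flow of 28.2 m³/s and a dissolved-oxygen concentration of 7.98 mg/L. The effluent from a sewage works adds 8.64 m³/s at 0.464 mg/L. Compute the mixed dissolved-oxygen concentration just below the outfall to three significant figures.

Flow-weighted mixing: C = (Q_r C_r + Q_w C_w)/(Q_r + Q_w)
= (28.2×7.98 + 8.64×0.464)/(28.2 + 8.64) = 229.0/36.84 = 6.217 mg/L.

6.22 mg/L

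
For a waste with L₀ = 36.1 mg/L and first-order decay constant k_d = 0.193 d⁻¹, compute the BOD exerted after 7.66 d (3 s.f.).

y_t = L₀(1 − e^(−k_d t)) = 36.1 × (1 − e^(−0.193×7.66))
= 36.1 × (1 − 0.2280) = 36.1 × 0.7720 = 27.87 mg/L.

y ≈ 27.9 mg/L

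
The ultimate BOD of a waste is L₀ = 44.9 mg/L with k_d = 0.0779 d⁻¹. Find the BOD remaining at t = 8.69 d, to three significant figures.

L_t = L₀ e^(−k_d t) = 44.9 × e^(−0.0779×8.69) = 44.9 × 0.5082 = 22.82 mg/L.

L ≈ 22.8 mg/L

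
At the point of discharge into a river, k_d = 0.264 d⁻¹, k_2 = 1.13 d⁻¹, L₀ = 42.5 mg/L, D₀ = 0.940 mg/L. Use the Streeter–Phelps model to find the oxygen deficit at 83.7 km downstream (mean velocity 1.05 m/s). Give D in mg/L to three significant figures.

Travel time t = x/v = 83.7 km / (1.05 m/s) = 83700 m / 1.05 m/s = 79710 s = 0.9226 d.
k_d L₀/(k_2−k_d) = 0.264×42.5/(1.13−0.264) = 11.22/0.8660 = 12.96 mg/L.
e^(−k_d t) = e^(−0.264×0.9226) = 0.7838; e^(−k_2 t) = e^(−1.13×0.9226) = 0.3526.
D = 12.96 × (0.7838 − 0.3526) + 0.940 × 0.3526 = 5.588 + 0.3314 = 5.919 mg/L.

D ≈ 5.92 mg/L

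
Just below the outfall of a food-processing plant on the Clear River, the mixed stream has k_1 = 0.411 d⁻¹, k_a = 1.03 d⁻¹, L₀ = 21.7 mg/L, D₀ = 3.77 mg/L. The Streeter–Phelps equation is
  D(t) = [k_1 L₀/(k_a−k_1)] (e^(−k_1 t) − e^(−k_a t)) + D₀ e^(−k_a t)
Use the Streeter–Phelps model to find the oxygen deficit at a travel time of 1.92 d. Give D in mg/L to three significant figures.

k_1 L₀/(k_a−k_1) = 0.411×21.7/(1.03−0.411) = 8.919/0.6190 = 14.41 mg/L.
e^(−k_1 t) = e^(−0.411×1.920) = 0.4542; e^(−k_a t) = e^(−1.03×1.920) = 0.1384.
D = 14.41 × (0.4542 − 0.1384) + 3.77 × 0.1384 = 4.551 + 0.5218 = 5.073 mg/L.

D ≈ 5.07 mg/L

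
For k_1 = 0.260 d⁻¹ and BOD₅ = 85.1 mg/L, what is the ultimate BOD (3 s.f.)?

L₀ ≈ 117 mg/L

BOD₅ = L₀(1 − e^(−5k_1)) ⇒ L₀ = BOD₅ / (1 − e^(−5×0.260))
= 85.1 / (1 − 0.2725) = 85.1 / 0.7275 = 117.0 mg/L.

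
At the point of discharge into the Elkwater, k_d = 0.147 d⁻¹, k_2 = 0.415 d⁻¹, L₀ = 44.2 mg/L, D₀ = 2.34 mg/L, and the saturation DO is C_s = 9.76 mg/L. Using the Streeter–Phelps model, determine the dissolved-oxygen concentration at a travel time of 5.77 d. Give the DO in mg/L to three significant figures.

DO ≈ 1.38 mg/L

k_d L₀/(k_2−k_d) = 0.147×44.2/(0.415−0.147) = 6.497/0.2680 = 24.24 mg/L.
e^(−k_d t) = e^(−0.147×5.770) = 0.4282; e^(−k_2 t) = e^(−0.415×5.770) = 0.09121.
D = 24.24 × (0.4282 − 0.09121) + 2.34 × 0.09121 = 8.170 + 0.2134 = 8.383 mg/L.
DO = C_s − D = 9.76 − 8.383 = 1.377 mg/L.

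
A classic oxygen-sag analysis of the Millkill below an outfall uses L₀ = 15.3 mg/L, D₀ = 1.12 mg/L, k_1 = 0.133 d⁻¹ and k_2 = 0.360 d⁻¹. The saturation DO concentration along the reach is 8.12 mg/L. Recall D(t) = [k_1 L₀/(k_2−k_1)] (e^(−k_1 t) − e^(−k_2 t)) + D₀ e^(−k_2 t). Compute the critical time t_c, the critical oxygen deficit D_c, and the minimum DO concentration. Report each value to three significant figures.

At the critical point dD/dt = 0, so k_1 L₀ e^(−k_1 t) = k_2 D. Substituting D(t) from the Streeter–Phelps equation and solving for t gives
t_c = ln[(k_2/k_1)(1 − D₀(k_2−k_1)/(k_1 L₀))] / (k_2−k_1).
Here k_2−k_1 = 0.2270 d⁻¹ and 1 − D₀(k_2−k_1)/(k_1 L₀) = 1 − 1.12×0.2270/(0.133×15.3) = 0.8751, so
t_c = ln(2.707 × 0.8751) / 0.2270 = 0.8623 / 0.2270 = 3.799 d.
D_c = (k_1/k_2) L₀ e^(−k_1 t_c) = (0.133/0.360) × 15.3 × e^(−0.133×3.799) = 0.3694 × 15.3 × 0.6034 = 3.411 mg/L.
Minimum DO = C_s − D_c = 8.12 − 3.411 = 4.709 mg/L.

t_c ≈ 3.80 d; D_c ≈ 3.41 mg/L; min DO ≈ 4.71 mg/L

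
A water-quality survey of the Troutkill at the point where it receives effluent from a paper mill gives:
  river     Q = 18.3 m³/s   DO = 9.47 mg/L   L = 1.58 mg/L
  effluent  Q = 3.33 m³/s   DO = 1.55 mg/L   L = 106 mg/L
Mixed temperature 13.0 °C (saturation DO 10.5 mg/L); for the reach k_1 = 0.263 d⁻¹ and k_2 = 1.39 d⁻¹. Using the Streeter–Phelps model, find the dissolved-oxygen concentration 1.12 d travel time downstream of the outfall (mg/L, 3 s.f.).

DO ≈ 7.83 mg/L

Mixed DO = (18.3×9.47 + 3.33×1.55)/(18.3+3.33) = 178.5/21.63 = 8.251 mg/L.
Mixed L₀ = (18.3×1.58 + 3.33×106)/(21.63) = 381.9/21.63 = 17.66 mg/L.
Initial deficit D₀ = C_s − DO₀ = 10.5 − 8.251 = 2.249 mg/L.
D(1.12) = [0.263×17.66/(1.39−0.263)](e^(−0.263×1.12) − e^(−1.39×1.12)) + 2.249 e^(−1.39×1.12)
= 4.120 × (0.7449 − 0.2108) + 2.249 × 0.2108 = 2.675 mg/L.
DO = 10.5 − 2.675 = 7.825 mg/L.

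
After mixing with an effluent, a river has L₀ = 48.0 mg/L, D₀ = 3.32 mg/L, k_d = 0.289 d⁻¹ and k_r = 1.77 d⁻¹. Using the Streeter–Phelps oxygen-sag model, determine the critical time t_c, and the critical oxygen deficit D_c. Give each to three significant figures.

t_c ≈ 0.928 d; D_c ≈ 5.99 mg/L

With k_r/k_d = 6.125 and 1 − D₀(k_r−k_d)/(k_d L₀) = 0.6456,
t_c = ln(6.125 × 0.6456) / (1.77 − 0.289) = ln(3.954) / 1.481 = 1.375/1.481 = 0.9282 d.
D_c = (k_d/k_r) L₀ e^(−k_d t_c) = (0.289/1.77) × 48.0 × e^(−0.289×0.9282) = 0.1633 × 48.0 × 0.7647 = 5.993 mg/L.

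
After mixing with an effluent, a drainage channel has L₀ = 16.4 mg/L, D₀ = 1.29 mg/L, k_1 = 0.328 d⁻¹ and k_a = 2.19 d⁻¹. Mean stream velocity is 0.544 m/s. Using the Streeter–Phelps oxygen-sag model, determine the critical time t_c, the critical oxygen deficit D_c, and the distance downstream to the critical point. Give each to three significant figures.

At the critical point dD/dt = 0, so k_1 L₀ e^(−k_1 t) = k_a D. Substituting D(t) from the Streeter–Phelps equation and solving for t gives
t_c = ln[(k_a/k_1)(1 − D₀(k_a−k_1)/(k_1 L₀))] / (k_a−k_1).
Here k_a−k_1 = 1.862 d⁻¹ and 1 − D₀(k_a−k_1)/(k_1 L₀) = 1 − 1.29×1.862/(0.328×16.4) = 0.5535, so
t_c = ln(6.677 × 0.5535) / 1.862 = 1.307 / 1.862 = 0.7020 d.
L(t_c) = L₀ e^(−k_1 t_c) = 16.4 × 0.7943 = 13.03 mg/L, and at the critical point k_a D_c = k_1 L, so D_c = (0.328/2.19) × 13.03 = 1.951 mg/L.
x_c = v t_c = 0.544 m/s × 0.7020 d × 86400 s/d = 32990 m ≈ 33.0 km.

t_c ≈ 0.702 d; D_c ≈ 1.95 mg/L; x_c ≈ 33.0 km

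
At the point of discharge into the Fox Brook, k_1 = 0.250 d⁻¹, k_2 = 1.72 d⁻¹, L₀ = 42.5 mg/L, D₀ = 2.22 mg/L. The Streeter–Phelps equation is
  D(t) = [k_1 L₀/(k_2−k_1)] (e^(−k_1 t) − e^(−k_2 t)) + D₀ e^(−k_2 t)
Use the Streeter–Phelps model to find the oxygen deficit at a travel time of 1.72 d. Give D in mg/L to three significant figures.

k_1 L₀/(k_2−k_1) = 0.250×42.5/(1.72−0.250) = 10.62/1.470 = 7.228 mg/L.
e^(−k_1 t) = e^(−0.250×1.720) = 0.6505; e^(−k_2 t) = e^(−1.72×1.720) = 0.05190.
D = 7.228 × (0.6505 − 0.05190) + 2.22 × 0.05190 = 4.327 + 0.1152 = 4.442 mg/L.

D ≈ 4.44 mg/L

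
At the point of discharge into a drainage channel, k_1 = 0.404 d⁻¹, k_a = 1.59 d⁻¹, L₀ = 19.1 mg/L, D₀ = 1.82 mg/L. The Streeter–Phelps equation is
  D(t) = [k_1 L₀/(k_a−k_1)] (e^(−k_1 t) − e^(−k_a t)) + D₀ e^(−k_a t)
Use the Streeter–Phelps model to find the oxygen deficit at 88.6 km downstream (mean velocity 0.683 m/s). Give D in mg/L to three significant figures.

Travel time t = x/v = 88.6 km / (0.683 m/s) = 88600 m / 0.683 m/s = 129700 s = 1.501 d.
k_1 L₀/(k_a−k_1) = 0.404×19.1/(1.59−0.404) = 7.716/1.186 = 6.506 mg/L.
e^(−k_1 t) = e^(−0.404×1.501) = 0.5452; e^(−k_a t) = e^(−1.59×1.501) = 0.09188.
D = 6.506 × (0.5452 − 0.09188) + 1.82 × 0.09188 = 2.950 + 0.1672 = 3.117 mg/L.

D ≈ 3.12 mg/L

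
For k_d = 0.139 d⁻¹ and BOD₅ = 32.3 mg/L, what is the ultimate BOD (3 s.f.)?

BOD₅ = L₀(1 − e^(−5k_d)) ⇒ L₀ = BOD₅ / (1 − e^(−5×0.139))
= 32.3 / (1 − 0.4991) = 32.3 / 0.5009 = 64.48 mg/L.

L₀ ≈ 64.5 mg/L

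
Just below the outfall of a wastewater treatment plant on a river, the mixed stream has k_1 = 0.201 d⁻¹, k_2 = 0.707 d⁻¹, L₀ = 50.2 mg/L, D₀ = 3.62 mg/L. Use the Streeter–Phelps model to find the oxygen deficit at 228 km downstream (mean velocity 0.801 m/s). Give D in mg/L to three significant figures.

Travel time t = x/v = 228 km / (0.801 m/s) = 228000 m / 0.801 m/s = 284600 s = 3.294 d.
k_1 L₀/(k_2−k_1) = 0.201×50.2/(0.707−0.201) = 10.09/0.5060 = 19.94 mg/L.
e^(−k_1 t) = e^(−0.201×3.294) = 0.5157; e^(−k_2 t) = e^(−0.707×3.294) = 0.09737.
D = 19.94 × (0.5157 − 0.09737) + 3.62 × 0.09737 = 8.342 + 0.3525 = 8.695 mg/L.

D ≈ 8.69 mg/L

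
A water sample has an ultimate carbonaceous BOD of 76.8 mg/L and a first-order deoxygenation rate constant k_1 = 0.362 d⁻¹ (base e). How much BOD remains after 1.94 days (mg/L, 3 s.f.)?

L ≈ 38.1 mg/L

L_t = L₀ e^(−k_1 t) = 76.8 × e^(−0.362×1.94) = 76.8 × 0.4955 = 38.05 mg/L.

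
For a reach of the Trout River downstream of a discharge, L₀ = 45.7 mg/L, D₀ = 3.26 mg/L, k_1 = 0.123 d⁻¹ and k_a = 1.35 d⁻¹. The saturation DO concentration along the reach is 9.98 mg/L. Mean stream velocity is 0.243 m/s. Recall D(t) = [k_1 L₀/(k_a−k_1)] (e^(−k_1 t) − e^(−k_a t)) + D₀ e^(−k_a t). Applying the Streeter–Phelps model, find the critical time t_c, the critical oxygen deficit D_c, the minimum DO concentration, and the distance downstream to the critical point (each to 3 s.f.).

At the critical point dD/dt = 0, so k_1 L₀ e^(−k_1 t) = k_a D. Substituting D(t) from the Streeter–Phelps equation and solving for t gives
t_c = ln[(k_a/k_1)(1 − D₀(k_a−k_1)/(k_1 L₀))] / (k_a−k_1).
Here k_a−k_1 = 1.227 d⁻¹ and 1 − D₀(k_a−k_1)/(k_1 L₀) = 1 − 3.26×1.227/(0.123×45.7) = 0.2884, so
t_c = ln(10.98 × 0.2884) / 1.227 = 1.152 / 1.227 = 0.9391 d.
D_c = (k_1/k_a) L₀ e^(−k_1 t_c) = (0.123/1.35) × 45.7 × e^(−0.123×0.9391) = 0.09111 × 45.7 × 0.8909 = 3.710 mg/L.
Minimum DO = C_s − D_c = 9.98 − 3.710 = 6.270 mg/L.
x_c = v t_c = 0.243 m/s × 0.9391 d × 86400 s/d = 19720 m ≈ 19.7 km.

t_c ≈ 0.939 d; D_c ≈ 3.71 mg/L; min DO ≈ 6.27 mg/L; x_c ≈ 19.7 km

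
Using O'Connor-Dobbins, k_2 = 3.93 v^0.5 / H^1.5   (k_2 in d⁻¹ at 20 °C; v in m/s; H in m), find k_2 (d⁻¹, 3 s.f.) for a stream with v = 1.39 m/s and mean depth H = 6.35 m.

k_2 ≈ 0.290 d⁻¹

k_2 = 3.93 × 1.39^0.5 / 6.35^1.5 = 3.93 × 1.179 / 16.00 = 0.2896 d⁻¹.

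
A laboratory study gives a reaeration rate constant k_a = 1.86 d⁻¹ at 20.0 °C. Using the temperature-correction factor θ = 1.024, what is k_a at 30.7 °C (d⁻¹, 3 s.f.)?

k_a(T₂) = k_a(T₁) · θ^(T₂−T₁) = 1.86 × 1.024^(30.7−20.0)
= 1.86 × 1.024^10.7 = 1.86 × 1.289 = 2.397 d⁻¹.

k_a ≈ 2.40 d⁻¹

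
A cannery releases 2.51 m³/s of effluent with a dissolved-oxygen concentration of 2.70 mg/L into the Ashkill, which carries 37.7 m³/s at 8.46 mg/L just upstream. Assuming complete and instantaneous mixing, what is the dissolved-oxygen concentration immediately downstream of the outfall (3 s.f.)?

8.10 mg/L

Flow-weighted mixing: C = (Q_r C_r + Q_w C_w)/(Q_r + Q_w)
= (37.7×8.46 + 2.51×2.70)/(37.7 + 2.51) = 325.7/40.21 = 8.100 mg/L.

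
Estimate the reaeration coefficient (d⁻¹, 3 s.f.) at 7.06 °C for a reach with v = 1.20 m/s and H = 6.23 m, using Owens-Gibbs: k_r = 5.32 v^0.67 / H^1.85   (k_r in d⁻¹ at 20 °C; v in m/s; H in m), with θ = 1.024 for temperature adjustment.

k_r ≈ 0.150 d⁻¹

k_r(20) = 5.32 × 1.20^0.67 / 6.23^1.85 = 5.32 × 1.130 / 29.50 = 0.2038 d⁻¹.
k_r(7.06) = 0.2038 × 1.024^(7.06−20) = 0.2038 × 0.7357 = 0.1499 d⁻¹.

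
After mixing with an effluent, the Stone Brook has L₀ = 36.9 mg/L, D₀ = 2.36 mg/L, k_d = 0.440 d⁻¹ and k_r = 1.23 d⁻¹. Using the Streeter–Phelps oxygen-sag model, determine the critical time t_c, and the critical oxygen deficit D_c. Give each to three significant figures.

t_c ≈ 1.15 d; D_c ≈ 7.97 mg/L

t_c = [1/(k_r−k_d)] ln[(k_r/k_d)(1 − D₀(k_r−k_d)/(k_d L₀))]
= [1/(1.23−0.440)] ln[(1.23/0.440)(1 − 2.36×0.7900/(0.440×36.9))]
= (1/0.7900) ln[2.795 × 0.8852] = 1.266 × ln(2.474) = 1.266 × 0.9060 = 1.147 d.
L(t_c) = L₀ e^(−k_d t_c) = 36.9 × 0.6037 = 22.28 mg/L, and at the critical point k_r D_c = k_d L, so D_c = (0.440/1.23) × 22.28 = 7.969 mg/L.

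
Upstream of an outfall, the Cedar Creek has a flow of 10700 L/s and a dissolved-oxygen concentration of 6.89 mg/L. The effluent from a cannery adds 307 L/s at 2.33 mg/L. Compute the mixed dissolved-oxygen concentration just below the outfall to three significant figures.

Flow-weighted mixing: C = (Q_r C_r + Q_w C_w)/(Q_r + Q_w)
= (10700×6.89 + 307×2.33)/(10700 + 307) = 74440/11010 = 6.763 mg/L.

6.76 mg/L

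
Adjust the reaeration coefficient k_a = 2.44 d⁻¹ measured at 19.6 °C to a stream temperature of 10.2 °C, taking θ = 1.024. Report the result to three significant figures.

k_a(T₂) = k_a(T₁) · θ^(T₂−T₁) = 2.44 × 1.024^(10.2−19.6)
= 2.44 × 1.024^-9.40 = 2.44 × 0.8002 = 1.952 d⁻¹.

k_a ≈ 1.95 d⁻¹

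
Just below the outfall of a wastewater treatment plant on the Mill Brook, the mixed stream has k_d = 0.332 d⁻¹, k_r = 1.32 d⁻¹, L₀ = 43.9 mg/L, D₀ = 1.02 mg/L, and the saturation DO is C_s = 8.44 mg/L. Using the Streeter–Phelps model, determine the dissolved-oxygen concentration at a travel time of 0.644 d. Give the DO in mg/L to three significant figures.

DO ≈ 2.40 mg/L

k_d L₀/(k_r−k_d) = 0.332×43.9/(1.32−0.332) = 14.57/0.9880 = 14.75 mg/L.
e^(−k_d t) = e^(−0.332×0.6440) = 0.8075; e^(−k_r t) = e^(−1.32×0.6440) = 0.4274.
D = 14.75 × (0.8075 − 0.4274) + 1.02 × 0.4274 = 5.608 + 0.4359 = 6.043 mg/L.
DO = C_s − D = 8.44 − 6.043 = 2.397 mg/L.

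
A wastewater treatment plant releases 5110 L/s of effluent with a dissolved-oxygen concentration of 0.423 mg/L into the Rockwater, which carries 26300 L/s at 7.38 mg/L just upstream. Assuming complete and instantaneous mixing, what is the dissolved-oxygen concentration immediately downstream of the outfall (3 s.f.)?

Flow-weighted mixing: C = (Q_r C_r + Q_w C_w)/(Q_r + Q_w)
= (26300×7.38 + 5110×0.423)/(26300 + 5110) = 196300/31410 = 6.248 mg/L.

6.25 mg/L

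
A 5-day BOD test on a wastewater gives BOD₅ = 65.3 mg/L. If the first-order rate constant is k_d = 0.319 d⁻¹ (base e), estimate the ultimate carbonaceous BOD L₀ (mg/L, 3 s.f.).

BOD₅ = L₀(1 − e^(−5k_d)) ⇒ L₀ = BOD₅ / (1 − e^(−5×0.319))
= 65.3 / (1 − 0.2029) = 65.3 / 0.7971 = 81.92 mg/L.

L₀ ≈ 81.9 mg/L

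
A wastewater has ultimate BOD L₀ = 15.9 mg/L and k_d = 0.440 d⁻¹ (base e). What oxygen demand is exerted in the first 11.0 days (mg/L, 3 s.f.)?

y_t = L₀(1 − e^(−k_d t)) = 15.9 × (1 − e^(−0.440×11.0))
= 15.9 × (1 − 0.007907) = 15.9 × 0.9921 = 15.77 mg/L.

y ≈ 15.8 mg/L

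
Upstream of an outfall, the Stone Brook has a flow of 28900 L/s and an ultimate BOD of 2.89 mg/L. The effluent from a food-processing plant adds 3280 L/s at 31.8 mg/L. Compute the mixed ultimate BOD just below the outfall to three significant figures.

5.84 mg/L

Flow-weighted mixing: C = (Q_r C_r + Q_w C_w)/(Q_r + Q_w)
= (28900×2.89 + 3280×31.8)/(28900 + 3280) = 187800/32180 = 5.837 mg/L.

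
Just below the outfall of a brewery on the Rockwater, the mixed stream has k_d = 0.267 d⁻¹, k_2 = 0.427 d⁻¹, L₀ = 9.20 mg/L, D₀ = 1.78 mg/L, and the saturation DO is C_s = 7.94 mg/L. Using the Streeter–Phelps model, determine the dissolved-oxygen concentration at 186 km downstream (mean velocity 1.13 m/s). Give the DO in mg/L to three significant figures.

Travel time t = x/v = 186 km / (1.13 m/s) = 186000 m / 1.13 m/s = 164600 s = 1.905 d.
k_d L₀/(k_2−k_d) = 0.267×9.20/(0.427−0.267) = 2.456/0.1600 = 15.35 mg/L.
e^(−k_d t) = e^(−0.267×1.905) = 0.6013; e^(−k_2 t) = e^(−0.427×1.905) = 0.4433.
D = 15.35 × (0.6013 − 0.4433) + 1.78 × 0.4433 = 2.425 + 0.7891 = 3.215 mg/L.
DO = C_s − D = 7.94 − 3.215 = 4.725 mg/L.

DO ≈ 4.73 mg/L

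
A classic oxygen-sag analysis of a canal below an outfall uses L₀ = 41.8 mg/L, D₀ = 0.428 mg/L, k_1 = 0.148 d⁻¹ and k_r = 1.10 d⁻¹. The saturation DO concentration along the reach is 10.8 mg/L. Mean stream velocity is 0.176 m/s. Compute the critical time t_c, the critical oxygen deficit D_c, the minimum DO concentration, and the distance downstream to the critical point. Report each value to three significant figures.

t_c ≈ 2.04 d; D_c ≈ 4.16 mg/L; min DO ≈ 6.64 mg/L; x_c ≈ 31.0 km

t_c = [1/(k_r−k_1)] ln[(k_r/k_1)(1 − D₀(k_r−k_1)/(k_1 L₀))]
= [1/(1.10−0.148)] ln[(1.10/0.148)(1 − 0.428×0.9520/(0.148×41.8))]
= (1/0.9520) ln[7.432 × 0.9341] = 1.050 × ln(6.943) = 1.050 × 1.938 = 2.035 d.
D_c = (k_1/k_r) L₀ e^(−k_1 t_c) = (0.148/1.10) × 41.8 × e^(−0.148×2.035) = 0.1345 × 41.8 × 0.7399 = 4.161 mg/L.
Minimum DO = C_s − D_c = 10.8 − 4.161 = 6.639 mg/L.
x_c = v t_c = 0.176 m/s × 2.035 d × 86400 s/d = 30950 m ≈ 31.0 km.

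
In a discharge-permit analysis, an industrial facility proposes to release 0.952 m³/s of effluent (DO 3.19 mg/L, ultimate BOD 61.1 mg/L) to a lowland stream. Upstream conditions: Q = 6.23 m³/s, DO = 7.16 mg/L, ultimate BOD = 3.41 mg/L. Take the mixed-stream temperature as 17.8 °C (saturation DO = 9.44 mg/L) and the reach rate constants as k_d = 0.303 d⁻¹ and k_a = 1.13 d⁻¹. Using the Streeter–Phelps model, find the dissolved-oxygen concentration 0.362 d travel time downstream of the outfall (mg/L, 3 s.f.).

DO ≈ 6.64 mg/L

Mixed DO = (6.23×7.16 + 0.952×3.19)/(6.23+0.952) = 47.64/7.182 = 6.634 mg/L.
Mixed L₀ = (6.23×3.41 + 0.952×61.1)/(7.182) = 79.41/7.182 = 11.06 mg/L.
Initial deficit D₀ = C_s − DO₀ = 9.44 − 6.634 = 2.806 mg/L.
D(0.362) = [0.303×11.06/(1.13−0.303)](e^(−0.303×0.362) − e^(−1.13×0.362)) + 2.806 e^(−1.13×0.362)
= 4.051 × (0.8961 − 0.6643) + 2.806 × 0.6643 = 2.803 mg/L.
DO = 9.44 − 2.803 = 6.637 mg/L.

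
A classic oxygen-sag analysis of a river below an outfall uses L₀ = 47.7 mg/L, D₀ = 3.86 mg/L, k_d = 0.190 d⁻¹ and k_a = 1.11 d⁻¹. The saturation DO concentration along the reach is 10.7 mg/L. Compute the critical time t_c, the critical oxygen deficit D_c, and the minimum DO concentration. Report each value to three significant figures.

At the critical point dD/dt = 0, so k_d L₀ e^(−k_d t) = k_a D. Substituting D(t) from the Streeter–Phelps equation and solving for t gives
t_c = ln[(k_a/k_d)(1 − D₀(k_a−k_d)/(k_d L₀))] / (k_a−k_d).
Here k_a−k_d = 0.9200 d⁻¹ and 1 − D₀(k_a−k_d)/(k_d L₀) = 1 − 3.86×0.9200/(0.190×47.7) = 0.6082, so
t_c = ln(5.842 × 0.6082) / 0.9200 = 1.268 / 0.9200 = 1.378 d.
L(t_c) = L₀ e^(−k_d t_c) = 47.7 × 0.7696 = 36.71 mg/L, and at the critical point k_a D_c = k_d L, so D_c = (0.190/1.11) × 36.71 = 6.284 mg/L.
Minimum DO = C_s − D_c = 10.7 − 6.284 = 4.416 mg/L.

t_c ≈ 1.38 d; D_c ≈ 6.28 mg/L; min DO ≈ 4.42 mg/L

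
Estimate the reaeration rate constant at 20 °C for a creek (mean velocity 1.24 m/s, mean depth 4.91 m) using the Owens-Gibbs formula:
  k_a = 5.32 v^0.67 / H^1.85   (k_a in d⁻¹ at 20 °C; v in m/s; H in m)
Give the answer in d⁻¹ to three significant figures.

k_a = 5.32 × 1.24^0.67 / 4.91^1.85 = 5.32 × 1.155 / 18.99 = 0.3236 d⁻¹.

k_a ≈ 0.324 d⁻¹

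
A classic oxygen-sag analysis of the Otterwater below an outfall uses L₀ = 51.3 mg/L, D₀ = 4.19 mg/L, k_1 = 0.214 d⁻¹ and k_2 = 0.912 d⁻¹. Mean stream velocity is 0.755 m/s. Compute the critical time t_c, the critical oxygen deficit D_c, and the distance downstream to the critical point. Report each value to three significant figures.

t_c = [1/(k_2−k_1)] ln[(k_2/k_1)(1 − D₀(k_2−k_1)/(k_1 L₀))]
= [1/(0.912−0.214)] ln[(0.912/0.214)(1 − 4.19×0.6980/(0.214×51.3))]
= (1/0.6980) ln[4.262 × 0.7336] = 1.433 × ln(3.126) = 1.433 × 1.140 = 1.633 d.
D_c = (k_1/k_2) L₀ e^(−k_1 t_c) = (0.214/0.912) × 51.3 × e^(−0.214×1.633) = 0.2346 × 51.3 × 0.7051 = 8.487 mg/L.
x_c = v t_c = 0.755 m/s × 1.633 d × 86400 s/d = 106500 m ≈ 107 km.

t_c ≈ 1.63 d; D_c ≈ 8.49 mg/L; x_c ≈ 107 km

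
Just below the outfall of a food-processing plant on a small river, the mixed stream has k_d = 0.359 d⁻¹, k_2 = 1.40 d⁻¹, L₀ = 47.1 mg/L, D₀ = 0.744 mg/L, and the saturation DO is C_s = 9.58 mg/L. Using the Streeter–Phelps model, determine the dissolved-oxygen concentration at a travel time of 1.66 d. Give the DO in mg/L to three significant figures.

k_d L₀/(k_2−k_d) = 0.359×47.1/(1.40−0.359) = 16.91/1.041 = 16.24 mg/L.
e^(−k_d t) = e^(−0.359×1.660) = 0.5510; e^(−k_2 t) = e^(−1.40×1.660) = 0.09788.
D = 16.24 × (0.5510 − 0.09788) + 0.744 × 0.09788 = 7.361 + 0.07282 = 7.434 mg/L.
DO = C_s − D = 9.58 − 7.434 = 2.146 mg/L.

DO ≈ 2.15 mg/L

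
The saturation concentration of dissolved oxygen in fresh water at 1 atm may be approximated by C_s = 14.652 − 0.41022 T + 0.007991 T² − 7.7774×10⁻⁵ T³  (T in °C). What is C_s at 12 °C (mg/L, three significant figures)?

C_s = 14.652 − 0.41022×12 + 0.007991×12² − 7.7774×10⁻⁵×12³ = 10.75 mg/L.

C_s ≈ 10.7 mg/L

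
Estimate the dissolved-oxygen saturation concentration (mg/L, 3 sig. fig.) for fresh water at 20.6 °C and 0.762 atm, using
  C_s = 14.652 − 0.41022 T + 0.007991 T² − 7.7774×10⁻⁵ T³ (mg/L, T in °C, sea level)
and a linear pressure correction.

C_s ≈ 6.79 mg/L

At sea level: C_s = 14.652 − 0.41022×20.6 + 0.007991×20.6² − 7.7774×10⁻⁵×20.6³ = 8.913 mg/L.
Pressure correction: C_s' = 8.913 × 0.762 = 6.791 mg/L.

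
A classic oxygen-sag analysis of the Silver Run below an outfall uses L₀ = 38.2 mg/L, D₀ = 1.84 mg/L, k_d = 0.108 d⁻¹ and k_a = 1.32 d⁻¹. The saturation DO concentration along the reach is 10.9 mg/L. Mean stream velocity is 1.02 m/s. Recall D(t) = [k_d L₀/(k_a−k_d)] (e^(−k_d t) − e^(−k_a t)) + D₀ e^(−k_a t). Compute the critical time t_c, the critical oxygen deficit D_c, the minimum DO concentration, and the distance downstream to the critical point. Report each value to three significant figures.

With k_a/k_d = 12.22 and 1 − D₀(k_a−k_d)/(k_d L₀) = 0.4595,
t_c = ln(12.22 × 0.4595) / (1.32 − 0.108) = ln(5.616) / 1.212 = 1.726/1.212 = 1.424 d.
D_c = (k_d/k_a) L₀ e^(−k_d t_c) = (0.108/1.32) × 38.2 × e^(−0.108×1.424) = 0.08182 × 38.2 × 0.8575 = 2.680 mg/L.
Minimum DO = C_s − D_c = 10.9 − 2.680 = 8.220 mg/L.
x_c = v t_c = 1.02 m/s × 1.424 d × 86400 s/d = 125500 m ≈ 125 km.

t_c ≈ 1.42 d; D_c ≈ 2.68 mg/L; min DO ≈ 8.22 mg/L; x_c ≈ 125 km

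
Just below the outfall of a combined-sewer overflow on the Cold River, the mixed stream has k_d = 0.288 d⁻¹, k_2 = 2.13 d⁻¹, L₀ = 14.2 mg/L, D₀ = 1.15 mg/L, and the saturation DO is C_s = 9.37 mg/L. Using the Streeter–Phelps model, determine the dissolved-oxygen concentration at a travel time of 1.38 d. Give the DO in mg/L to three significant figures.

DO ≈ 7.93 mg/L

k_d L₀/(k_2−k_d) = 0.288×14.2/(2.13−0.288) = 4.090/1.842 = 2.220 mg/L.
e^(−k_d t) = e^(−0.288×1.380) = 0.6720; e^(−k_2 t) = e^(−2.13×1.380) = 0.05290.
D = 2.220 × (0.6720 − 0.05290) + 1.15 × 0.05290 = 1.375 + 0.06083 = 1.435 mg/L.
DO = C_s − D = 9.37 − 1.435 = 7.935 mg/L.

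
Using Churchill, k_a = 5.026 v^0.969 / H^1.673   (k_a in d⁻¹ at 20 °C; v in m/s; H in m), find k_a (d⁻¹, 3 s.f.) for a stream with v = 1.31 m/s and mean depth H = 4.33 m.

k_a = 5.026 × 1.31^0.969 / 4.33^1.673 = 5.026 × 1.299 / 11.61 = 0.5624 d⁻¹.

k_a ≈ 0.562 d⁻¹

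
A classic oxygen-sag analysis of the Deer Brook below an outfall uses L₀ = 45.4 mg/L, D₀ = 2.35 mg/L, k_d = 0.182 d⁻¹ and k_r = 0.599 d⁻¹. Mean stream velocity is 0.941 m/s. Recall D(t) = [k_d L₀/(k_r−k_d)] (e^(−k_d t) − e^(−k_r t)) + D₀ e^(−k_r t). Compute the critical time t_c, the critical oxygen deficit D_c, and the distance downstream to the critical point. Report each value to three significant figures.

t_c ≈ 2.55 d; D_c ≈ 8.67 mg/L; x_c ≈ 208 km

t_c = [1/(k_r−k_d)] ln[(k_r/k_d)(1 − D₀(k_r−k_d)/(k_d L₀))]
= [1/(0.599−0.182)] ln[(0.599/0.182)(1 − 2.35×0.4170/(0.182×45.4))]
= (1/0.4170) ln[3.291 × 0.8814] = 2.398 × ln(2.901) = 2.398 × 1.065 = 2.554 d.
D_c = (k_d/k_r) L₀ e^(−k_d t_c) = (0.182/0.599) × 45.4 × e^(−0.182×2.554) = 0.3038 × 45.4 × 0.6282 = 8.666 mg/L.
x_c = v t_c = 0.941 m/s × 2.554 d × 86400 s/d = 207600 m ≈ 208 km.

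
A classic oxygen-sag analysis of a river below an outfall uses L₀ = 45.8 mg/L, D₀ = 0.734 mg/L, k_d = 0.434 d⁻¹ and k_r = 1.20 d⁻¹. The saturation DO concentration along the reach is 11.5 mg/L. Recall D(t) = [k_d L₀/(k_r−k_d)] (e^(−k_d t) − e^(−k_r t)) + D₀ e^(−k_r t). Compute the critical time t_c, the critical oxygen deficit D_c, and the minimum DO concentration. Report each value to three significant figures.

t_c = [1/(k_r−k_d)] ln[(k_r/k_d)(1 − D₀(k_r−k_d)/(k_d L₀))]
= [1/(1.20−0.434)] ln[(1.20/0.434)(1 − 0.734×0.7660/(0.434×45.8))]
= (1/0.7660) ln[2.765 × 0.9717] = 1.305 × ln(2.687) = 1.305 × 0.9883 = 1.290 d.
L(t_c) = L₀ e^(−k_d t_c) = 45.8 × 0.5712 = 26.16 mg/L, and at the critical point k_r D_c = k_d L, so D_c = (0.434/1.20) × 26.16 = 9.462 mg/L.
Minimum DO = C_s − D_c = 11.5 − 9.462 = 2.038 mg/L.

t_c ≈ 1.29 d; D_c ≈ 9.46 mg/L; min DO ≈ 2.04 mg/L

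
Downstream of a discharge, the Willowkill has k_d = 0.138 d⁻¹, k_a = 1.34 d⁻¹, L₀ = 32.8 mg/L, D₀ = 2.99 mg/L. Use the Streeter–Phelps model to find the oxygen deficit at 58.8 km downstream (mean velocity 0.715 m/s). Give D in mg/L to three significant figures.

Travel time t = x/v = 58.8 km / (0.715 m/s) = 58800 m / 0.715 m/s = 82240 s = 0.9518 d.
k_d L₀/(k_a−k_d) = 0.138×32.8/(1.34−0.138) = 4.526/1.202 = 3.766 mg/L.
e^(−k_d t) = e^(−0.138×0.9518) = 0.8769; e^(−k_a t) = e^(−1.34×0.9518) = 0.2793.
D = 3.766 × (0.8769 − 0.2793) + 2.99 × 0.2793 = 2.250 + 0.8351 = 3.086 mg/L.

D ≈ 3.09 mg/L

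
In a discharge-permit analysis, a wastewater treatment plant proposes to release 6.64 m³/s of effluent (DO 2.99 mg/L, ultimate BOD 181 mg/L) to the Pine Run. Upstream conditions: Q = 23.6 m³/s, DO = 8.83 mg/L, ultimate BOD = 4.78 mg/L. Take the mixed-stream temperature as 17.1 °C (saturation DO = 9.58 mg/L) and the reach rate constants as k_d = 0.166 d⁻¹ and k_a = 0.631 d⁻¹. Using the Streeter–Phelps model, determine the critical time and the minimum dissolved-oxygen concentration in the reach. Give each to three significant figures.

t_c ≈ 2.57 d; minimum DO ≈ 2.11 mg/L

Mixed DO = (23.6×8.83 + 6.64×2.99)/(23.6+6.64) = 228.2/30.24 = 7.548 mg/L.
Mixed L₀ = (23.6×4.78 + 6.64×181)/(30.24) = 1315/30.24 = 43.47 mg/L.
Initial deficit D₀ = C_s − DO₀ = 9.58 − 7.548 = 2.032 mg/L.
t_c = (1/0.4650) ln[(0.631/0.166)(1 − 2.032×0.4650/(0.166×43.47))] = 2.151 × ln(3.303) = 2.570 d.
D_c = (0.166/0.631) × 43.47 × e^(−0.166×2.570) = 0.2631 × 43.47 × 0.6527 = 7.465 mg/L.
Minimum DO = 9.58 − 7.465 = 2.115 mg/L.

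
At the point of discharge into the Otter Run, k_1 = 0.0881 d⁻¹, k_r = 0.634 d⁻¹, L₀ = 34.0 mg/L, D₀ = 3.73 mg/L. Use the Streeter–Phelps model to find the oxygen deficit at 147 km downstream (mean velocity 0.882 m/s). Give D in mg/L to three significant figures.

Travel time t = x/v = 147 km / (0.882 m/s) = 147000 m / 0.882 m/s = 166700 s = 1.929 d.
k_1 L₀/(k_r−k_1) = 0.0881×34.0/(0.634−0.0881) = 2.995/0.5459 = 5.487 mg/L.
e^(−k_1 t) = e^(−0.0881×1.929) = 0.8437; e^(−k_r t) = e^(−0.634×1.929) = 0.2943.
D = 5.487 × (0.8437 − 0.2943) + 3.73 × 0.2943 = 3.014 + 1.098 = 4.112 mg/L.

D ≈ 4.11 mg/L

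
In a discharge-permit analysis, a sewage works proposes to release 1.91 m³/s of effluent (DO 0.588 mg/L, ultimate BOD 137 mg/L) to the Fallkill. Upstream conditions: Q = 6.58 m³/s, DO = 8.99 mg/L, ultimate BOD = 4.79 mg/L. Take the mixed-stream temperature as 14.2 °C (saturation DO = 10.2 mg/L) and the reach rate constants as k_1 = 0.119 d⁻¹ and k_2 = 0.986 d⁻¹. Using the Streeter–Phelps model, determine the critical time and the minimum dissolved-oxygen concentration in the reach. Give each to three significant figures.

t_c ≈ 1.21 d; minimum DO ≈ 6.59 mg/L

Mixed DO = (6.58×8.99 + 1.91×0.588)/(6.58+1.91) = 60.28/8.490 = 7.100 mg/L.
Mixed L₀ = (6.58×4.79 + 1.91×137)/(8.490) = 293.2/8.490 = 34.53 mg/L.
Initial deficit D₀ = C_s − DO₀ = 10.2 − 7.100 = 3.100 mg/L.
t_c = (1/0.8670) ln[(0.986/0.119)(1 − 3.100×0.8670/(0.119×34.53))] = 1.153 × ln(2.866) = 1.215 d.
D_c = (0.119/0.986) × 34.53 × e^(−0.119×1.215) = 0.1207 × 34.53 × 0.8654 = 3.607 mg/L.
Minimum DO = 10.2 − 3.607 = 6.593 mg/L.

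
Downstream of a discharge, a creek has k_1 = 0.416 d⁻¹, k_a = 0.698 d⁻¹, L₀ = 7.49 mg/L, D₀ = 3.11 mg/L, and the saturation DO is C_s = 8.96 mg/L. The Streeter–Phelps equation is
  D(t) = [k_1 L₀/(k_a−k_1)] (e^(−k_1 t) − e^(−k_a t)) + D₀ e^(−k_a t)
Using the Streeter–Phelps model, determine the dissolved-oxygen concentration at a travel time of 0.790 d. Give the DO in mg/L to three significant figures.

DO ≈ 5.58 mg/L

k_1 L₀/(k_a−k_1) = 0.416×7.49/(0.698−0.416) = 3.116/0.2820 = 11.05 mg/L.
e^(−k_1 t) = e^(−0.416×0.7900) = 0.7199; e^(−k_a t) = e^(−0.698×0.7900) = 0.5761.
D = 11.05 × (0.7199 − 0.5761) + 3.11 × 0.5761 = 1.589 + 1.792 = 3.380 mg/L.
DO = C_s − D = 8.96 − 3.380 = 5.580 mg/L.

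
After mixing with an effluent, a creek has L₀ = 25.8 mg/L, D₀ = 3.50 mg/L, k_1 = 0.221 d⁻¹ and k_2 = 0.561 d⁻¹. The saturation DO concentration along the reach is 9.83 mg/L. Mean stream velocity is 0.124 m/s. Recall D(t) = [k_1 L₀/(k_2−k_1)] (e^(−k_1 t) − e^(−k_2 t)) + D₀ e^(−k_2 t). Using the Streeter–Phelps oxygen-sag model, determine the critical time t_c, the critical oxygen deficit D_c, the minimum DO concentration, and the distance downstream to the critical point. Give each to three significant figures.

With k_2/k_1 = 2.538 and 1 − D₀(k_2−k_1)/(k_1 L₀) = 0.7913,
t_c = ln(2.538 × 0.7913) / (0.561 − 0.221) = ln(2.009) / 0.3400 = 0.6975/0.3400 = 2.051 d.
L(t_c) = L₀ e^(−k_1 t_c) = 25.8 × 0.6355 = 16.40 mg/L, and at the critical point k_2 D_c = k_1 L, so D_c = (0.221/0.561) × 16.40 = 6.459 mg/L.
Minimum DO = C_s − D_c = 9.83 − 6.459 = 3.371 mg/L.
x_c = v t_c = 0.124 m/s × 2.051 d × 86400 s/d = 21980 m ≈ 22.0 km.

t_c ≈ 2.05 d; D_c ≈ 6.46 mg/L; min DO ≈ 3.37 mg/L; x_c ≈ 22.0 km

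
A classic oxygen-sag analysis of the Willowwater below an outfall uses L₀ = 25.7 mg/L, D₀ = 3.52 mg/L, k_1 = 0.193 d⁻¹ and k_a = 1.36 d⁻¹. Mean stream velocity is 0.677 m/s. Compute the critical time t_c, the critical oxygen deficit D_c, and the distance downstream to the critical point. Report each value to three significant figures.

t_c ≈ 0.164 d; D_c ≈ 3.53 mg/L; x_c ≈ 9.59 km

With k_a/k_1 = 7.047 and 1 − D₀(k_a−k_1)/(k_1 L₀) = 0.1718,
t_c = ln(7.047 × 0.1718) / (1.36 − 0.193) = ln(1.211) / 1.167 = 0.1913/1.167 = 0.1639 d.
D_c = (k_1/k_a) L₀ e^(−k_1 t_c) = (0.193/1.36) × 25.7 × e^(−0.193×0.1639) = 0.1419 × 25.7 × 0.9689 = 3.534 mg/L.
x_c = v t_c = 0.677 m/s × 0.1639 d × 86400 s/d = 9586 m ≈ 9.59 km.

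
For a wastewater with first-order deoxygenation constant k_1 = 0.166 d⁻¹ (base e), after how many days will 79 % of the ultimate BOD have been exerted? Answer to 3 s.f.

t ≈ 9.40 d

y/L₀ = 1 − e^(−k_1 t) = 0.79 ⇒ e^(−k_1 t) = 0.210
t = −ln(0.210) / 0.166 = 1.561 / 0.166 = 9.401 d.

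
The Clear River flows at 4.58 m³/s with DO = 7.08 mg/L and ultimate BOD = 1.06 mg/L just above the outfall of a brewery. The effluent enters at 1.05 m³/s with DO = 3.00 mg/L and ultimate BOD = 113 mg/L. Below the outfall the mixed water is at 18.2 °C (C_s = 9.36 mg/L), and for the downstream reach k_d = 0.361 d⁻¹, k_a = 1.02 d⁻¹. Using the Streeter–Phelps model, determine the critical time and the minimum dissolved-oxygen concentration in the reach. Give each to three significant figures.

Mixed DO = (4.58×7.08 + 1.05×3.00)/(4.58+1.05) = 35.58/5.630 = 6.319 mg/L.
Mixed L₀ = (4.58×1.06 + 1.05×113)/(5.630) = 123.5/5.630 = 21.94 mg/L.
Initial deficit D₀ = C_s − DO₀ = 9.36 − 6.319 = 3.041 mg/L.
t_c = (1/0.6590) ln[(1.02/0.361)(1 − 3.041×0.6590/(0.361×21.94))] = 1.517 × ln(2.110) = 1.133 d.
D_c = (0.361/1.02) × 21.94 × e^(−0.361×1.133) = 0.3539 × 21.94 × 0.6642 = 5.157 mg/L.
Minimum DO = 9.36 − 5.157 = 4.203 mg/L.

t_c ≈ 1.13 d; minimum DO ≈ 4.20 mg/L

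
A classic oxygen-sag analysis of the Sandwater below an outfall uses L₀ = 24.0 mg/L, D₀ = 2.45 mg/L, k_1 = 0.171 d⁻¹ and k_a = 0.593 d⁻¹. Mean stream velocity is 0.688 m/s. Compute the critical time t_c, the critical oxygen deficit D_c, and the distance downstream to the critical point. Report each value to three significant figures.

t_c = [1/(k_a−k_1)] ln[(k_a/k_1)(1 − D₀(k_a−k_1)/(k_1 L₀))]
= [1/(0.593−0.171)] ln[(0.593/0.171)(1 − 2.45×0.4220/(0.171×24.0))]
= (1/0.4220) ln[3.468 × 0.7481] = 2.370 × ln(2.594) = 2.370 × 0.9533 = 2.259 d.
D_c = (k_1/k_a) L₀ e^(−k_1 t_c) = (0.171/0.593) × 24.0 × e^(−0.171×2.259) = 0.2884 × 24.0 × 0.6796 = 4.703 mg/L.
x_c = v t_c = 0.688 m/s × 2.259 d × 86400 s/d = 134300 m ≈ 134 km.

t_c ≈ 2.26 d; D_c ≈ 4.70 mg/L; x_c ≈ 134 km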